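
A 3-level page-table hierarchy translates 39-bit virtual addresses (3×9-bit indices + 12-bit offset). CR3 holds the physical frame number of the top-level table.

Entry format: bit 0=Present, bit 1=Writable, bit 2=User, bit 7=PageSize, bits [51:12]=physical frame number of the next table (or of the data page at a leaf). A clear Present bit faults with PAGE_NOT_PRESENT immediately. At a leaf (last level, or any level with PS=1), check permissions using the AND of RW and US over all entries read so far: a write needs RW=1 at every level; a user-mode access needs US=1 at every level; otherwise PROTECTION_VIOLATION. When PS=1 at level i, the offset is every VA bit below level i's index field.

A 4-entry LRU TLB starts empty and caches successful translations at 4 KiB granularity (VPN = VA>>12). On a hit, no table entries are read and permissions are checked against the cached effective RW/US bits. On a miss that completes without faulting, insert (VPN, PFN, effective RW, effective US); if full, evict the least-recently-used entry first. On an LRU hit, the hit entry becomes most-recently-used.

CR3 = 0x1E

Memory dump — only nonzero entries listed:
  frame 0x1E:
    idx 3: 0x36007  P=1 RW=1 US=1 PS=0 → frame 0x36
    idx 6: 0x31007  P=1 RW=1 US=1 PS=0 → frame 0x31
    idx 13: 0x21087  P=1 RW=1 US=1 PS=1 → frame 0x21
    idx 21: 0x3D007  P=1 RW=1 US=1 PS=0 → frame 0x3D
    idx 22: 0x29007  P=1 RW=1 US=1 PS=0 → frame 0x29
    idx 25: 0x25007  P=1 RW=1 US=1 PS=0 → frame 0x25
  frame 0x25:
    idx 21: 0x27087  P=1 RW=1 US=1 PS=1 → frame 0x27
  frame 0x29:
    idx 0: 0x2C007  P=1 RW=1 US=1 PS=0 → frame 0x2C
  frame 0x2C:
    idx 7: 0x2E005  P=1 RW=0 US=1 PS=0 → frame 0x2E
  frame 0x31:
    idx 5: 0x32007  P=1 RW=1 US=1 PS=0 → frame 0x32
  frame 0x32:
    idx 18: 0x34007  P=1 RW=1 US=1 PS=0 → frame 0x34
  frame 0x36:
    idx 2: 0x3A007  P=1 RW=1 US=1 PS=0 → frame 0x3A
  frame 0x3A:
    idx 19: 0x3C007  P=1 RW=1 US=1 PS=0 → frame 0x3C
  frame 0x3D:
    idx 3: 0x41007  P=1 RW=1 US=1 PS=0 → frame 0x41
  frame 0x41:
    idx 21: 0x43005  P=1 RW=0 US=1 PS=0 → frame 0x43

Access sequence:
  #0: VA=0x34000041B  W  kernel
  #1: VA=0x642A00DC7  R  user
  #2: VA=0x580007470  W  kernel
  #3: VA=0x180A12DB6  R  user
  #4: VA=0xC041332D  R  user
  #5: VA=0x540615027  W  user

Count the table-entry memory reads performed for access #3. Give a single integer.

Per-access translation:
#0 VA=0x34000041B (w,kernel):
  L0: frame=0x1E idx=13 entry=0x21087 [P=1 RW=1 US=1 PS=1]
  → PA=0x2141B (huge @L0)  (1 entries read)
#1 VA=0x642A00DC7 (r,user):
  L0: frame=0x1E idx=25 entry=0x25007 [P=1 RW=1 US=1 PS=0]
  L1: frame=0x25 idx=21 entry=0x27087 [P=1 RW=1 US=1 PS=1]
  → PA=0x27DC7 (huge @L1)  (2 entries read)
#2 VA=0x580007470 (w,kernel):
  L0: frame=0x1E idx=22 entry=0x29007 [P=1 RW=1 US=1 PS=0]
  L1: frame=0x29 idx=0 entry=0x2C007 [P=1 RW=1 US=1 PS=0]
  L2: frame=0x2C idx=7 entry=0x2E005 [P=1 RW=0 US=1 PS=0]
  ✗ PROTECTION_VIOLATION  [3 reads]
#3 VA=0x180A12DB6 (r,user):
  L0: frame=0x1E idx=6 entry=0x31007 [P=1 RW=1 US=1 PS=0]
  L1: frame=0x31 idx=5 entry=0x32007 [P=1 RW=1 US=1 PS=0]
  L2: frame=0x32 idx=18 entry=0x34007 [P=1 RW=1 US=1 PS=0]
  → PA=0x34DB6  (3 entries read)
#4 VA=0xC041332D (r,user):
  L0: frame=0x1E idx=3 entry=0x36007 [P=1 RW=1 US=1 PS=0]
  L1: frame=0x36 idx=2 entry=0x3A007 [P=1 RW=1 US=1 PS=0]
  L2: frame=0x3A idx=19 entry=0x3C007 [P=1 RW=1 US=1 PS=0]
  → PA=0x3C32D  (3 entries read)
#5 VA=0x540615027 (w,user):
  L0: frame=0x1E idx=21 entry=0x3D007 [P=1 RW=1 US=1 PS=0]
  L1: frame=0x3D idx=3 entry=0x41007 [P=1 RW=1 US=1 PS=0]
  L2: frame=0x41 idx=21 entry=0x43005 [P=1 RW=0 US=1 PS=0]
  ✗ PROTECTION_VIOLATION  [3 reads]

Entries read for #3: 3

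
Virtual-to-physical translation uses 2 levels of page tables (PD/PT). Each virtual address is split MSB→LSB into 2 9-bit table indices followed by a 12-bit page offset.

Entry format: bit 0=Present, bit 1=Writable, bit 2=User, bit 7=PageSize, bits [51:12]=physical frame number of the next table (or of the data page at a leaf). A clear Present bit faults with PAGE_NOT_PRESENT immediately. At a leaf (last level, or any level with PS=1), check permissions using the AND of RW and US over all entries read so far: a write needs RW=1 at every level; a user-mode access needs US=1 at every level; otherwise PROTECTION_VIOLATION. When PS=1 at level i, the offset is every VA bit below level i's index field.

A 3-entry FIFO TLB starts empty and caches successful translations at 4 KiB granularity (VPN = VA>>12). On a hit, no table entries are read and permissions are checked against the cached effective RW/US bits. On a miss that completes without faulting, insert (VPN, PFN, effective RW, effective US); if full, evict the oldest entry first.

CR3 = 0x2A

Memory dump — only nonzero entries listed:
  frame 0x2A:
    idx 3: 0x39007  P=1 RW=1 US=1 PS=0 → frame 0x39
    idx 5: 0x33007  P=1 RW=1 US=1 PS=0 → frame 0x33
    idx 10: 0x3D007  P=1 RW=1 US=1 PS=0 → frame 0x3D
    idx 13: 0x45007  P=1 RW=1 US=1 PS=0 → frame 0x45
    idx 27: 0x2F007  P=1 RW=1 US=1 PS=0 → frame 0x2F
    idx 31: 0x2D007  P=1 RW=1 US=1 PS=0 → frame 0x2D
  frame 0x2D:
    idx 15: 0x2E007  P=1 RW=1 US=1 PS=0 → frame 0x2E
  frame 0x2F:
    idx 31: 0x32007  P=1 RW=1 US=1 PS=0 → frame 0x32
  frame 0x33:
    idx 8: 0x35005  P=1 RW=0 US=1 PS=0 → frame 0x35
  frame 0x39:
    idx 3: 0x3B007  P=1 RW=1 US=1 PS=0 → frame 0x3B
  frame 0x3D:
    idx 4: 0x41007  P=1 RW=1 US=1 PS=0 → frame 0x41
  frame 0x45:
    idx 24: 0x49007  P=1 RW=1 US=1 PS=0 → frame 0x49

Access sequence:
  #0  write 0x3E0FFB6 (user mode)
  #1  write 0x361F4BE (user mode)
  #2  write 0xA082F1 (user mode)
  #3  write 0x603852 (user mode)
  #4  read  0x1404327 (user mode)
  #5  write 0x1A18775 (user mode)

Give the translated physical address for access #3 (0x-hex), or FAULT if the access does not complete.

Trace:
#0 VA=0x3E0FFB6 (w,user):
  L0 @0x2A[31] → 0x2D007  P=1,RW=1,US=1,PS=0
  L1 @0x2D[15] → 0x2E007  P=1,RW=1,US=1,PS=0
  → PA=0x2EFB6  (2 entries read)
#1 VA=0x361F4BE (w,user):
  L0 @0x2A[27] → 0x2F007  P=1,RW=1,US=1,PS=0
  L1 @0x2F[31] → 0x32007  P=1,RW=1,US=1,PS=0
  → PA=0x324BE  (2 entries read)
#2 VA=0xA082F1 (w,user):
  L0 @0x2A[5] → 0x33007  P=1,RW=1,US=1,PS=0
  L1 @0x33[8] → 0x35005  P=1,RW=0,US=1,PS=0
  ⇒ fault: PROTECTION_VIOLATION  — 2 lookups
#3 VA=0x603852 (w,user):
  L0 @0x2A[3] → 0x39007  P=1,RW=1,US=1,PS=0
  L1 @0x39[3] → 0x3B007  P=1,RW=1,US=1,PS=0
  → PA=0x3B852  (2 entries read)
#4 VA=0x1404327 (r,user):
  L0 @0x2A[10] → 0x3D007  P=1,RW=1,US=1,PS=0
  L1 @0x3D[4] → 0x41007  P=1,RW=1,US=1,PS=0
  → PA=0x41327  (2 entries read)
#5 VA=0x1A18775 (w,user):
  L0 @0x2A[13] → 0x45007  P=1,RW=1,US=1,PS=0
  L1 @0x45[24] → 0x49007  P=1,RW=1,US=1,PS=0
  → PA=0x49775  (2 entries read)

Access #3 PA: 0x3B852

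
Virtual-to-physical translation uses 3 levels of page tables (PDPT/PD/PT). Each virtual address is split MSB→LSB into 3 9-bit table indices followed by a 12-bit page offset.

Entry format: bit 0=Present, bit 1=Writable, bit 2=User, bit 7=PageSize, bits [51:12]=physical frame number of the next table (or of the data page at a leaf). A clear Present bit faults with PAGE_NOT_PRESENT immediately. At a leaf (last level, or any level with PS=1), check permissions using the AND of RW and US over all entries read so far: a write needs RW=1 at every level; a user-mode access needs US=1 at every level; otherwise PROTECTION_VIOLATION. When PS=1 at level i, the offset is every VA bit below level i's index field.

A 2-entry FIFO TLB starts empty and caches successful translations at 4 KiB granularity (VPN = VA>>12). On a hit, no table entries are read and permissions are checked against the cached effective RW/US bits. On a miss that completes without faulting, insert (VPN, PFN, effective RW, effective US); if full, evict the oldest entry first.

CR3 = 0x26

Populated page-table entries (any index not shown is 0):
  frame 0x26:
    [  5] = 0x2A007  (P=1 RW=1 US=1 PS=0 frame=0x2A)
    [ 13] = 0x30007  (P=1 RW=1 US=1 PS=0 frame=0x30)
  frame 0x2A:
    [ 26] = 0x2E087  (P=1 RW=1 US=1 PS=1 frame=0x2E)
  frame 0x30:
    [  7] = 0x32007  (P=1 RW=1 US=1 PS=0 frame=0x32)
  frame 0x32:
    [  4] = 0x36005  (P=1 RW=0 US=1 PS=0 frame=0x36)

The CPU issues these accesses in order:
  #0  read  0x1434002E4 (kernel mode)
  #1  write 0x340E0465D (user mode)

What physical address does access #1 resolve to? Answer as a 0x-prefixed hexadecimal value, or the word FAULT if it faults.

Walk each access:
#0 VA=0x1434002E4 (r,kernel):
  [0] read 0x26 idx=5: raw=0x2A007 flags P=1 W=1 U=1 S=0
  [1] read 0x2A idx=26: raw=0x2E087 flags P=1 W=1 U=1 S=1
  → PA=0x2E2E4 (huge @L1)  (2 entries read)
#1 VA=0x340E0465D (w,user):
  [0] read 0x26 idx=13: raw=0x30007 flags P=1 W=1 U=1 S=0
  [1] read 0x30 idx=7: raw=0x32007 flags P=1 W=1 U=1 S=0
  [2] read 0x32 idx=4: raw=0x36005 flags P=1 W=0 U=1 S=0
  ✗ PROTECTION_VIOLATION  [3 reads]

Access #1 PA: FAULT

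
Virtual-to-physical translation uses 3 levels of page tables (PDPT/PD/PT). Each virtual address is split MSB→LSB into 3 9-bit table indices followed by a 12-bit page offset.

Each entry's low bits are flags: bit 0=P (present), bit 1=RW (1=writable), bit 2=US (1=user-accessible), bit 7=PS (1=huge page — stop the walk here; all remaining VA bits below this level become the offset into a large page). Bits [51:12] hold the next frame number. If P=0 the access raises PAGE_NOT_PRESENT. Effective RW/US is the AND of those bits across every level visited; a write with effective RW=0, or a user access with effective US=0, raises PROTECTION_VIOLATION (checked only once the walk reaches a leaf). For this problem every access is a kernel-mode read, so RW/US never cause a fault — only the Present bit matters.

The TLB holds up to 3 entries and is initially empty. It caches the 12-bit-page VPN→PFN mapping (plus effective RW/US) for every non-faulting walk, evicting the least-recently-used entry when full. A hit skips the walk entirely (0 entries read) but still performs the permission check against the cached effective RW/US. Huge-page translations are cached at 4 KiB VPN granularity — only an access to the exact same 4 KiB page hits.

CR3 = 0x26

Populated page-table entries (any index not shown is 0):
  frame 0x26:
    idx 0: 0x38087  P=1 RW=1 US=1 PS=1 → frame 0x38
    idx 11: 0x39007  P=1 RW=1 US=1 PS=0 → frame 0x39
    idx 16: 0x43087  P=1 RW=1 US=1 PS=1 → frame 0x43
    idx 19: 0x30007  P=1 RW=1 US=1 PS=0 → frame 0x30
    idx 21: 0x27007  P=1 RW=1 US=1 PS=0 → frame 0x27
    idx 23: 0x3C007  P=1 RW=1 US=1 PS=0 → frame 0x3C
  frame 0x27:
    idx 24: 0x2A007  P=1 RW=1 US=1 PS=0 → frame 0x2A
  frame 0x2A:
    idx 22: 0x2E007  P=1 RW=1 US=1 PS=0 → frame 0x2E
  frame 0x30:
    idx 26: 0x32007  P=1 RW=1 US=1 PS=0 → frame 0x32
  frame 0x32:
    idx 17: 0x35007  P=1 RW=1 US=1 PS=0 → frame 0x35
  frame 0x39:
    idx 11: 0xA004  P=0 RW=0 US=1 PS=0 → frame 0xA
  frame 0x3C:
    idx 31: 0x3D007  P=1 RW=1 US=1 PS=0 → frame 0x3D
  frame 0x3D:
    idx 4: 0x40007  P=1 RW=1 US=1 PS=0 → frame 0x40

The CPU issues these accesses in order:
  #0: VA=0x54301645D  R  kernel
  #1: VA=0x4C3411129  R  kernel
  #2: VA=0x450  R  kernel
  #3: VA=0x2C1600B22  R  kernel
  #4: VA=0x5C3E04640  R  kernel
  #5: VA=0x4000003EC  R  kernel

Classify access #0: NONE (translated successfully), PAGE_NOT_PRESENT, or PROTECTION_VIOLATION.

Per-access translation:
#0 VA=0x54301645D (r,kernel):
  lvl0: tbl 0x26, slot 21 ⇒ 0x27007 (P1/RW1/US1/PS0)
  lvl1: tbl 0x27, slot 24 ⇒ 0x2A007 (P1/RW1/US1/PS0)
  lvl2: tbl 0x2A, slot 22 ⇒ 0x2E007 (P1/RW1/US1/PS0)
  ⇒ phys 0x2E45D  [3 reads]
#1 VA=0x4C3411129 (r,kernel):
  lvl0: tbl 0x26, slot 19 ⇒ 0x30007 (P1/RW1/US1/PS0)
  lvl1: tbl 0x30, slot 26 ⇒ 0x32007 (P1/RW1/US1/PS0)
  lvl2: tbl 0x32, slot 17 ⇒ 0x35007 (P1/RW1/US1/PS0)
  ⇒ phys 0x35129  [3 reads]
#2 VA=0x450 (r,kernel):
  lvl0: tbl 0x26, slot 0 ⇒ 0x38087 (P1/RW1/US1/PS1)
  ⇒ phys 0x38450 (huge @L0)  [1 reads]
#3 VA=0x2C1600B22 (r,kernel):
  lvl0: tbl 0x26, slot 11 ⇒ 0x39007 (P1/RW1/US1/PS0)
  lvl1: tbl 0x39, slot 11 ⇒ 0xA004 (P0/RW0/US1/PS0)
  ⇒ fault: PAGE_NOT_PRESENT  — 2 lookups
#4 VA=0x5C3E04640 (r,kernel):
  lvl0: tbl 0x26, slot 23 ⇒ 0x3C007 (P1/RW1/US1/PS0)
  lvl1: tbl 0x3C, slot 31 ⇒ 0x3D007 (P1/RW1/US1/PS0)
  lvl2: tbl 0x3D, slot 4 ⇒ 0x40007 (P1/RW1/US1/PS0)
  ⇒ phys 0x40640  [3 reads]
#5 VA=0x4000003EC (r,kernel):
  lvl0: tbl 0x26, slot 16 ⇒ 0x43087 (P1/RW1/US1/PS1)
  ⇒ phys 0x433EC (huge @L0)  [1 reads]

Access #0 fault: NONE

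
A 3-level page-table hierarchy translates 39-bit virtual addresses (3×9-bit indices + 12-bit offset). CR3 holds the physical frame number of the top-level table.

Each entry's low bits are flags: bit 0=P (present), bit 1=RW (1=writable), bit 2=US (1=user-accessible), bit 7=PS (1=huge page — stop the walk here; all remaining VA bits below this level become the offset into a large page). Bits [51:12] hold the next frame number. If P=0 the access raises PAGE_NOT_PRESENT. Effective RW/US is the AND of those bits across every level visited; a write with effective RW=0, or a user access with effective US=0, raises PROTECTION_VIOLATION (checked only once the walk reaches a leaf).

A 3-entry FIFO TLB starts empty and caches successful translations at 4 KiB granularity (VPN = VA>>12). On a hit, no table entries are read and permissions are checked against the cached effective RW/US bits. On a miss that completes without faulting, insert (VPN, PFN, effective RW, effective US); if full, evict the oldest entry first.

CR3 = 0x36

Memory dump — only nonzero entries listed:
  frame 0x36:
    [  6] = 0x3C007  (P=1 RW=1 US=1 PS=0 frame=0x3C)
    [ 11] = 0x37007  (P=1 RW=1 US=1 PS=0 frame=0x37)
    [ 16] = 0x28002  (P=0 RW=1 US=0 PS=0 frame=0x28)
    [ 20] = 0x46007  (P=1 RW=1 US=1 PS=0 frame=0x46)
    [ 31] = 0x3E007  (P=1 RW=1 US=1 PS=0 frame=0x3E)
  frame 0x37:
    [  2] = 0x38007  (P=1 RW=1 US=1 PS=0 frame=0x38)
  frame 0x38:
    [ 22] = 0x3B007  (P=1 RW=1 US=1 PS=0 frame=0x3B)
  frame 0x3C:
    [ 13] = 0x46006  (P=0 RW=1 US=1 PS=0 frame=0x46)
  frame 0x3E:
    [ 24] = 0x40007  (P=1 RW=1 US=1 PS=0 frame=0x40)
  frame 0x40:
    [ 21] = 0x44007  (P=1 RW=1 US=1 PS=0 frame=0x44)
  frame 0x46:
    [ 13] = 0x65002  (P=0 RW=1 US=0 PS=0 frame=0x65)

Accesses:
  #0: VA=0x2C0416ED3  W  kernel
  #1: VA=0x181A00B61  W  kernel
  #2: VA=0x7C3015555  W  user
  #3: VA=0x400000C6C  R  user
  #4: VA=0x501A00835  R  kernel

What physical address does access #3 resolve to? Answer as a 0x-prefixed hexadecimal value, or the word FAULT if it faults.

Trace:
#0 VA=0x2C0416ED3 (w,kernel):
  lvl0: tbl 0x36, slot 11 ⇒ 0x37007 (P1/RW1/US1/PS0)
  lvl1: tbl 0x37, slot 2 ⇒ 0x38007 (P1/RW1/US1/PS0)
  lvl2: tbl 0x38, slot 22 ⇒ 0x3B007 (P1/RW1/US1/PS0)
  ✓ 0x3BED3  — 3 lookups
#1 VA=0x181A00B61 (w,kernel):
  lvl0: tbl 0x36, slot 6 ⇒ 0x3C007 (P1/RW1/US1/PS0)
  lvl1: tbl 0x3C, slot 13 ⇒ 0x46006 (P0/RW1/US1/PS0)
  ⇒ fault: PAGE_NOT_PRESENT  — 2 lookups
#2 VA=0x7C3015555 (w,user):
  lvl0: tbl 0x36, slot 31 ⇒ 0x3E007 (P1/RW1/US1/PS0)
  lvl1: tbl 0x3E, slot 24 ⇒ 0x40007 (P1/RW1/US1/PS0)
  lvl2: tbl 0x40, slot 21 ⇒ 0x44007 (P1/RW1/US1/PS0)
  ✓ 0x44555  — 3 lookups
#3 VA=0x400000C6C (r,user):
  lvl0: tbl 0x36, slot 16 ⇒ 0x28002 (P0/RW1/US0/PS0)
  ⇒ fault: PAGE_NOT_PRESENT  — 1 lookups
#4 VA=0x501A00835 (r,kernel):
  lvl0: tbl 0x36, slot 20 ⇒ 0x46007 (P1/RW1/US1/PS0)
  lvl1: tbl 0x46, slot 13 ⇒ 0x65002 (P0/RW1/US0/PS0)
  ⇒ fault: PAGE_NOT_PRESENT  — 2 lookups

Access #3 PA: FAULT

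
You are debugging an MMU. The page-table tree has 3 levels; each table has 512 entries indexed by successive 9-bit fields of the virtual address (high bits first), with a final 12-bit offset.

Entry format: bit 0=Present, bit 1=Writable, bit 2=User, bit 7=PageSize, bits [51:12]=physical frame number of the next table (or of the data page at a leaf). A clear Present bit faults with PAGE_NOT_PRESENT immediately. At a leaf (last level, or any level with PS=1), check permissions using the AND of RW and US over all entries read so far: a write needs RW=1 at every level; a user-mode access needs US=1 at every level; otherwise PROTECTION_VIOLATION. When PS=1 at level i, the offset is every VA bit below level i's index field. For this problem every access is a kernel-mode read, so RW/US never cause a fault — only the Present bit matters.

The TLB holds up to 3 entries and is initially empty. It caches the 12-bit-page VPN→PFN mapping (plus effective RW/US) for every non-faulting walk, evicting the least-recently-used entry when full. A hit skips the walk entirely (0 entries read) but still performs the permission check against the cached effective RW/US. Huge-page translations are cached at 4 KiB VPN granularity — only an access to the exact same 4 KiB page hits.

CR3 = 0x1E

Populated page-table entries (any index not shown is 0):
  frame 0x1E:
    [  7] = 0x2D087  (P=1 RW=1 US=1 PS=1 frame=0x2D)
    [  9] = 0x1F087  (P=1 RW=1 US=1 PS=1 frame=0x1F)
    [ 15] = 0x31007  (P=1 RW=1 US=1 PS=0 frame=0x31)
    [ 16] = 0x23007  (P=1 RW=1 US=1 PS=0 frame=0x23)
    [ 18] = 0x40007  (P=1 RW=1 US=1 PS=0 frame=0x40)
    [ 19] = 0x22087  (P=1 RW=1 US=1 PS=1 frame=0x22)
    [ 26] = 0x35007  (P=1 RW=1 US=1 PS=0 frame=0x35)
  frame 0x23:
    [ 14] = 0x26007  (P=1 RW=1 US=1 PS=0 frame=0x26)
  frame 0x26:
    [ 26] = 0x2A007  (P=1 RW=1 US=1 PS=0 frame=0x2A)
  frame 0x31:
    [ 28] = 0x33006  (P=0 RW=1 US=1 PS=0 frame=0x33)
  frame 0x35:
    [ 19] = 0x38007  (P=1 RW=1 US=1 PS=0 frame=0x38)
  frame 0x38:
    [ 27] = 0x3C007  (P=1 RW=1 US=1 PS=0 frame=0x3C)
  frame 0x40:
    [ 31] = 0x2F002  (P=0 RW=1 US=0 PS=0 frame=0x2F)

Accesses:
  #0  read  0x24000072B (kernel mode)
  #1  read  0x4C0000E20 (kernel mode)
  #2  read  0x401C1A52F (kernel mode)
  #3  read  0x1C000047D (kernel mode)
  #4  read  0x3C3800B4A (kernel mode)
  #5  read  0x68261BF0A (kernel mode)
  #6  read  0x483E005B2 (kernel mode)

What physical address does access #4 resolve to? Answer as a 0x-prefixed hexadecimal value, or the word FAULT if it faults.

Trace:
#0 VA=0x24000072B (r,kernel):
  [0] read 0x1E idx=9: raw=0x1F087 flags P=1 W=1 U=1 S=1
  → PA=0x1F72B (huge @L0)  (1 entries read)
#1 VA=0x4C0000E20 (r,kernel):
  [0] read 0x1E idx=19: raw=0x22087 flags P=1 W=1 U=1 S=1
  → PA=0x22E20 (huge @L0)  (1 entries read)
#2 VA=0x401C1A52F (r,kernel):
  [0] read 0x1E idx=16: raw=0x23007 flags P=1 W=1 U=1 S=0
  [1] read 0x23 idx=14: raw=0x26007 flags P=1 W=1 U=1 S=0
  [2] read 0x26 idx=26: raw=0x2A007 flags P=1 W=1 U=1 S=0
  → PA=0x2A52F  (3 entries read)
#3 VA=0x1C000047D (r,kernel):
  [0] read 0x1E idx=7: raw=0x2D087 flags P=1 W=1 U=1 S=1
  → PA=0x2D47D (huge @L0)  (1 entries read)
#4 VA=0x3C3800B4A (r,kernel):
  [0] read 0x1E idx=15: raw=0x31007 flags P=1 W=1 U=1 S=0
  [1] read 0x31 idx=28: raw=0x33006 flags P=0 W=1 U=1 S=0
  ⇒ fault: PAGE_NOT_PRESENT  — 2 lookups
#5 VA=0x68261BF0A (r,kernel):
  [0] read 0x1E idx=26: raw=0x35007 flags P=1 W=1 U=1 S=0
  [1] read 0x35 idx=19: raw=0x38007 flags P=1 W=1 U=1 S=0
  [2] read 0x38 idx=27: raw=0x3C007 flags P=1 W=1 U=1 S=0
  → PA=0x3CF0A  (3 entries read)
#6 VA=0x483E005B2 (r,kernel):
  [0] read 0x1E idx=18: raw=0x40007 flags P=1 W=1 U=1 S=0
  [1] read 0x40 idx=31: raw=0x2F002 flags P=0 W=1 U=0 S=0
  ⇒ fault: PAGE_NOT_PRESENT  — 2 lookups

Access #4 PA: FAULT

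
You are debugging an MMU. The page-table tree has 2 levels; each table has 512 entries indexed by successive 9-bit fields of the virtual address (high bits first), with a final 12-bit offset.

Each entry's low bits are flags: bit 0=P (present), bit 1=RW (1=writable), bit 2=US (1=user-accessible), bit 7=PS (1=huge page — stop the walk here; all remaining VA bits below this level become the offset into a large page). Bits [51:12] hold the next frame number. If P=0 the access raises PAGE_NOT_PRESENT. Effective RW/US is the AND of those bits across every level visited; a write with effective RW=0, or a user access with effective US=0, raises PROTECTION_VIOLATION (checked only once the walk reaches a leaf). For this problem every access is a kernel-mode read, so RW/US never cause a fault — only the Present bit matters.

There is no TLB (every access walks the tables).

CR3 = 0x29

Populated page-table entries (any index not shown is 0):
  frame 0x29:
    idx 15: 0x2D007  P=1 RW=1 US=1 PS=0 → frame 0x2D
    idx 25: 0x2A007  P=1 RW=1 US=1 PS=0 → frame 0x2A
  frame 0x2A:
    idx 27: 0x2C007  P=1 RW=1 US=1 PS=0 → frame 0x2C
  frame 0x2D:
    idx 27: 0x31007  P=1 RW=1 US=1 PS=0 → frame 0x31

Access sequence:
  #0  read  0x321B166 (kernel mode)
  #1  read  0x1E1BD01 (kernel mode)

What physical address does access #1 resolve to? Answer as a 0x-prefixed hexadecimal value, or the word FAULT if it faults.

Per-access translation:
#0 VA=0x321B166 (r,kernel):
  lvl0: tbl 0x29, slot 25 ⇒ 0x2A007 (P1/RW1/US1/PS0)
  lvl1: tbl 0x2A, slot 27 ⇒ 0x2C007 (P1/RW1/US1/PS0)
  ⇒ phys 0x2C166  [2 reads]
#1 VA=0x1E1BD01 (r,kernel):
  lvl0: tbl 0x29, slot 15 ⇒ 0x2D007 (P1/RW1/US1/PS0)
  lvl1: tbl 0x2D, slot 27 ⇒ 0x31007 (P1/RW1/US1/PS0)
  ⇒ phys 0x31D01  [2 reads]

Access #1 PA: 0x31D01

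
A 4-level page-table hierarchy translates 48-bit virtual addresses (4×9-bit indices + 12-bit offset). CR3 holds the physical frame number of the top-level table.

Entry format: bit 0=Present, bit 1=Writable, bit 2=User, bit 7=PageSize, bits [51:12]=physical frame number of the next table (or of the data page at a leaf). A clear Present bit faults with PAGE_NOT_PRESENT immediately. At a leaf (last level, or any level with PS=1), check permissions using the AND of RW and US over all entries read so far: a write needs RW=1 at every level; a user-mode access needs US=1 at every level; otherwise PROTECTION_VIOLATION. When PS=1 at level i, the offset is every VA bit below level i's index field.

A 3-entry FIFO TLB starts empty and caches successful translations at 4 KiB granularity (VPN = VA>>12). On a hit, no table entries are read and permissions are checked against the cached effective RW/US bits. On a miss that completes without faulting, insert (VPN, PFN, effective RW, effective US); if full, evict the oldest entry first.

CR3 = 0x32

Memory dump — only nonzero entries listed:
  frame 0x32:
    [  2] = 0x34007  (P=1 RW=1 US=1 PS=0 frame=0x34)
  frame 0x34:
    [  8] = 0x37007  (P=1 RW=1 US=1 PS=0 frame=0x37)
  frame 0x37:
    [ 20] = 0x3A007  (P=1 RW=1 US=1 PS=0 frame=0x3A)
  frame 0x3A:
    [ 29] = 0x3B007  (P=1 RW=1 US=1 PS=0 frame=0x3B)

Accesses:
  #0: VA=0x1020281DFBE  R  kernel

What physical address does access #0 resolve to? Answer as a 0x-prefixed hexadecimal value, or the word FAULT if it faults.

Trace:
#0 VA=0x1020281DFBE (r,kernel):
  L0: frame=0x32 idx=2 entry=0x34007 [P=1 RW=1 US=1 PS=0]
  L1: frame=0x34 idx=8 entry=0x37007 [P=1 RW=1 US=1 PS=0]
  L2: frame=0x37 idx=20 entry=0x3A007 [P=1 RW=1 US=1 PS=0]
  L3: frame=0x3A idx=29 entry=0x3B007 [P=1 RW=1 US=1 PS=0]
  ✓ 0x3BFBE  — 4 lookups

Access #0 PA: 0x3BFBE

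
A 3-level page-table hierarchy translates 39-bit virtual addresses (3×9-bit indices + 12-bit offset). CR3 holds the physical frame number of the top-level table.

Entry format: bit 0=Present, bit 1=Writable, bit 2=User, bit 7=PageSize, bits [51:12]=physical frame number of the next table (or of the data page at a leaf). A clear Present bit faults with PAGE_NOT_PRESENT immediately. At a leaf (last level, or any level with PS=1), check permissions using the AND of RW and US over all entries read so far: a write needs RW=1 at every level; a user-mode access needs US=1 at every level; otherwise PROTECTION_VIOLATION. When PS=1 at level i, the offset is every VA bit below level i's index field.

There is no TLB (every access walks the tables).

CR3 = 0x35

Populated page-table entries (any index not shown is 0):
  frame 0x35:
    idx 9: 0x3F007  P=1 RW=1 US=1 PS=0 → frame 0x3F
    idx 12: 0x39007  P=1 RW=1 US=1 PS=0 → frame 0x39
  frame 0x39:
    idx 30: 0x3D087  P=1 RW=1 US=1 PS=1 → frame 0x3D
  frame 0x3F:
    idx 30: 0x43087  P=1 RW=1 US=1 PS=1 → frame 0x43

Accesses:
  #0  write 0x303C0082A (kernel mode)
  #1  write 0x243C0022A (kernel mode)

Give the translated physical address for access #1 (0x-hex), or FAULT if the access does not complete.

Walk each access:
#0 VA=0x303C0082A (w,kernel):
  lvl0: tbl 0x35, slot 12 ⇒ 0x39007 (P1/RW1/US1/PS0)
  lvl1: tbl 0x39, slot 30 ⇒ 0x3D087 (P1/RW1/US1/PS1)
  → PA=0x3D82A (huge @L1)  (2 entries read)
#1 VA=0x243C0022A (w,kernel):
  lvl0: tbl 0x35, slot 9 ⇒ 0x3F007 (P1/RW1/US1/PS0)
  lvl1: tbl 0x3F, slot 30 ⇒ 0x43087 (P1/RW1/US1/PS1)
  → PA=0x4322A (huge @L1)  (2 entries read)

Access #1 PA: 0x4322A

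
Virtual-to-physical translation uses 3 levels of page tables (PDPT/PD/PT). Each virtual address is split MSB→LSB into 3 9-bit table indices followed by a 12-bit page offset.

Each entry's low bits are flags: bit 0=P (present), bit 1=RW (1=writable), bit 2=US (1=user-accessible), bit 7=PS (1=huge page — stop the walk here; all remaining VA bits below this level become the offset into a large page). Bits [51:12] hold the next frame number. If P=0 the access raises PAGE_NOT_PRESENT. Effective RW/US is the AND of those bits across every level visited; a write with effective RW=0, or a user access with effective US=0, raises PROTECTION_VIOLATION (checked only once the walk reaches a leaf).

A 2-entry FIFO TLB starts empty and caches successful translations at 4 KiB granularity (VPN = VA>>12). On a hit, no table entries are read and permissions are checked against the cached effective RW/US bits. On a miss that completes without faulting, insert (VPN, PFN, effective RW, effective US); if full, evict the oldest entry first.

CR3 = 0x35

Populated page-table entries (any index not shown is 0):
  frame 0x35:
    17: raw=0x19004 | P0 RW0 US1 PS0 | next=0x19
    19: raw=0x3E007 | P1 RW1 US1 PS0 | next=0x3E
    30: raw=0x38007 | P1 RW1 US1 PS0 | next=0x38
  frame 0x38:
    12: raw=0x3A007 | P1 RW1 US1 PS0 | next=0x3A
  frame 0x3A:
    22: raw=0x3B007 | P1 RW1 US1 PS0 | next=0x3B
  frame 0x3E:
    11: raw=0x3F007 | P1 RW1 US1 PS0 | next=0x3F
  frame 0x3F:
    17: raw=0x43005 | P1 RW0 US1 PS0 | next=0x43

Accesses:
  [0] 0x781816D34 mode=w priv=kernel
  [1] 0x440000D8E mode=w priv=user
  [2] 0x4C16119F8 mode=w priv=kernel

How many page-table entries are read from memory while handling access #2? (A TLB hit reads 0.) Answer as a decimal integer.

Per-access translation:
#0 VA=0x781816D34 (w,kernel):
  L0 @0x35[30] → 0x38007  P=1,RW=1,US=1,PS=0
  L1 @0x38[12] → 0x3A007  P=1,RW=1,US=1,PS=0
  L2 @0x3A[22] → 0x3B007  P=1,RW=1,US=1,PS=0
  → PA=0x3BD34  (3 entries read)
#1 VA=0x440000D8E (w,user):
  L0 @0x35[17] → 0x19004  P=0,RW=0,US=1,PS=0
  ✗ PAGE_NOT_PRESENT  [1 reads]
#2 VA=0x4C16119F8 (w,kernel):
  L0 @0x35[19] → 0x3E007  P=1,RW=1,US=1,PS=0
  L1 @0x3E[11] → 0x3F007  P=1,RW=1,US=1,PS=0
  L2 @0x3F[17] → 0x43005  P=1,RW=0,US=1,PS=0
  ✗ PROTECTION_VIOLATION  [3 reads]

Entries read for #2: 3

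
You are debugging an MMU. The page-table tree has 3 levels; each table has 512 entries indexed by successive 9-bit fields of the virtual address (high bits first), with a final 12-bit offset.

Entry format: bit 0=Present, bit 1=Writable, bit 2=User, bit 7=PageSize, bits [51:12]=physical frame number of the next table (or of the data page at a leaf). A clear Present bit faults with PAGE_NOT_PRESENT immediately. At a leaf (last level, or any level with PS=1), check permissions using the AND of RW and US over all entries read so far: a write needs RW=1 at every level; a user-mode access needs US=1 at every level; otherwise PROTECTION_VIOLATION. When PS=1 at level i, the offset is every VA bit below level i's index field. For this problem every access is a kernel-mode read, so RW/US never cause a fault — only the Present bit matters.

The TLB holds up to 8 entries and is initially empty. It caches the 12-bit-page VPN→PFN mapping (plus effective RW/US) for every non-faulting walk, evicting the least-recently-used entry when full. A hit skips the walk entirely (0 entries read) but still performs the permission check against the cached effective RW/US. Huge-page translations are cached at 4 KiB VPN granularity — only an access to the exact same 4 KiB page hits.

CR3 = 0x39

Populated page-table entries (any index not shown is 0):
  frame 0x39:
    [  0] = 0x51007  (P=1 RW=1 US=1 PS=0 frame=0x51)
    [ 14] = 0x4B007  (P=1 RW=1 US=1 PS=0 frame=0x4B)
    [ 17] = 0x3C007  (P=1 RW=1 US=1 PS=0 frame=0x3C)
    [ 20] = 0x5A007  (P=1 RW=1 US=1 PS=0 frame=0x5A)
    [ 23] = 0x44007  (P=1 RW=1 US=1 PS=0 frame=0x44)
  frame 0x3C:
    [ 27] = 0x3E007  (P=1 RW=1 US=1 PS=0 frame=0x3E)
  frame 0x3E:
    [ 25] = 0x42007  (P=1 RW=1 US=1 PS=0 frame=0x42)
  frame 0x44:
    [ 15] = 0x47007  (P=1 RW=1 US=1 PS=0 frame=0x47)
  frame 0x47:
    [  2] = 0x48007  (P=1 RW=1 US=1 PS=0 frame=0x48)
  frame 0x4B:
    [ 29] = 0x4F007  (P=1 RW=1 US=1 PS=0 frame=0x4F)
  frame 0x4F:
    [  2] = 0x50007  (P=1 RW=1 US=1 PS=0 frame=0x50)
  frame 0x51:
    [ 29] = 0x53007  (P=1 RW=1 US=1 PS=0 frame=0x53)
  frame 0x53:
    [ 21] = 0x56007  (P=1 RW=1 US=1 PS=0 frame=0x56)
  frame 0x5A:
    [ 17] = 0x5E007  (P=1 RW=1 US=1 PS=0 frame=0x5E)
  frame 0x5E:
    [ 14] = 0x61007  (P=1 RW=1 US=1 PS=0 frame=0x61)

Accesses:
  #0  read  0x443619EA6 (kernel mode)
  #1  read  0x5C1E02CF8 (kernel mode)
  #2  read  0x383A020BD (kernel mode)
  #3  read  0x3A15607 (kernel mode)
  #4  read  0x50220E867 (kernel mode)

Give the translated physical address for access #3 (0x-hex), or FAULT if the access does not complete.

Trace:
#0 VA=0x443619EA6 (r,kernel):
  [0] read 0x39 idx=17: raw=0x3C007 flags P=1 W=1 U=1 S=0
  [1] read 0x3C idx=27: raw=0x3E007 flags P=1 W=1 U=1 S=0
  [2] read 0x3E idx=25: raw=0x42007 flags P=1 W=1 U=1 S=0
  → PA=0x42EA6  (3 entries read)
#1 VA=0x5C1E02CF8 (r,kernel):
  [0] read 0x39 idx=23: raw=0x44007 flags P=1 W=1 U=1 S=0
  [1] read 0x44 idx=15: raw=0x47007 flags P=1 W=1 U=1 S=0
  [2] read 0x47 idx=2: raw=0x48007 flags P=1 W=1 U=1 S=0
  → PA=0x48CF8  (3 entries read)
#2 VA=0x383A020BD (r,kernel):
  [0] read 0x39 idx=14: raw=0x4B007 flags P=1 W=1 U=1 S=0
  [1] read 0x4B idx=29: raw=0x4F007 flags P=1 W=1 U=1 S=0
  [2] read 0x4F idx=2: raw=0x50007 flags P=1 W=1 U=1 S=0
  → PA=0x500BD  (3 entries read)
#3 VA=0x3A15607 (r,kernel):
  [0] read 0x39 idx=0: raw=0x51007 flags P=1 W=1 U=1 S=0
  [1] read 0x51 idx=29: raw=0x53007 flags P=1 W=1 U=1 S=0
  [2] read 0x53 idx=21: raw=0x56007 flags P=1 W=1 U=1 S=0
  → PA=0x56607  (3 entries read)
#4 VA=0x50220E867 (r,kernel):
  [0] read 0x39 idx=20: raw=0x5A007 flags P=1 W=1 U=1 S=0
  [1] read 0x5A idx=17: raw=0x5E007 flags P=1 W=1 U=1 S=0
  [2] read 0x5E idx=14: raw=0x61007 flags P=1 W=1 U=1 S=0
  → PA=0x61867  (3 entries read)

Access #3 PA: 0x56607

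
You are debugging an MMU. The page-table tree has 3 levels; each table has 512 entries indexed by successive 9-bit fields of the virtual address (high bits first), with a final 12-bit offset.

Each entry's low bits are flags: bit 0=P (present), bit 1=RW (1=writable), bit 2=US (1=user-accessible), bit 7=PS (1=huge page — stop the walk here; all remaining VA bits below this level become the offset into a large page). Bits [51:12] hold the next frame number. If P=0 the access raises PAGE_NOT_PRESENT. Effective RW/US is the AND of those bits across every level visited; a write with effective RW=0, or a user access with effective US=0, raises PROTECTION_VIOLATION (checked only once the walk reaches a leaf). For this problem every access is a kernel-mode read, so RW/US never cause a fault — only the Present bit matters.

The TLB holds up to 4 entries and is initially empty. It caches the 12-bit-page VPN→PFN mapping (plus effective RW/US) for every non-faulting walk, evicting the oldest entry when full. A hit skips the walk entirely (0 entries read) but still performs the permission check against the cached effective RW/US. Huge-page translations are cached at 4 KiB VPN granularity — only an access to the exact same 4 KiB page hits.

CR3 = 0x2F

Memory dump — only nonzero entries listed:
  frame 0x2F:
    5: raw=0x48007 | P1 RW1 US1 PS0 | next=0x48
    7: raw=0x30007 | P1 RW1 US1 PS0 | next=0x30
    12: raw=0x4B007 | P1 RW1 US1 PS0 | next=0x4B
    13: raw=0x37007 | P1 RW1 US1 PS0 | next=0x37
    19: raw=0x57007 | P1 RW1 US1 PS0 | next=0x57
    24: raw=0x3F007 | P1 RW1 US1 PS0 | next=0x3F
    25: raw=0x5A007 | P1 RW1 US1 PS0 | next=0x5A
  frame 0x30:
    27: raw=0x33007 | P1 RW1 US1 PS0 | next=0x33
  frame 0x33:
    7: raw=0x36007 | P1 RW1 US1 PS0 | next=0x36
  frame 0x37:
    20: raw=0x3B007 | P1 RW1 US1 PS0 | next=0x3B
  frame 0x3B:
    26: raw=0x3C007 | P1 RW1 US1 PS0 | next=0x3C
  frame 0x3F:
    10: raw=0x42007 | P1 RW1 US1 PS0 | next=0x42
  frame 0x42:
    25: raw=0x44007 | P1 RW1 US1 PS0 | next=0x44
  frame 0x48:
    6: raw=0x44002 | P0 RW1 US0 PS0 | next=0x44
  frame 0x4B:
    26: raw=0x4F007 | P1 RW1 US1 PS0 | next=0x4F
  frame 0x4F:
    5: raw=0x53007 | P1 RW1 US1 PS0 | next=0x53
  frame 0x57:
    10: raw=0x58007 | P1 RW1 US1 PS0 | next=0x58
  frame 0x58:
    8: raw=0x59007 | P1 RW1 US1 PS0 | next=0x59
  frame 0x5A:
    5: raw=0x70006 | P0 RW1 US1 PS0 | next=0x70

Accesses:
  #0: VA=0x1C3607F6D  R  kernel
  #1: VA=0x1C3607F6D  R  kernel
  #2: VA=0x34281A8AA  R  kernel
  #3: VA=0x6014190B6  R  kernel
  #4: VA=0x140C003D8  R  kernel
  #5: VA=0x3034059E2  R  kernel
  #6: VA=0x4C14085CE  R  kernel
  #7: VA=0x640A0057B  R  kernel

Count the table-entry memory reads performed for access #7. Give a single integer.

Per-access translation:
#0 VA=0x1C3607F6D (r,kernel):
  lvl0: tbl 0x2F, slot 7 ⇒ 0x30007 (P1/RW1/US1/PS0)
  lvl1: tbl 0x30, slot 27 ⇒ 0x33007 (P1/RW1/US1/PS0)
  lvl2: tbl 0x33, slot 7 ⇒ 0x36007 (P1/RW1/US1/PS0)
  ⇒ phys 0x36F6D  [3 reads]
#1 VA=0x1C3607F6D (r,kernel):
  TLB hit vpn=0x1C3607 → PA=0x36F6D
#2 VA=0x34281A8AA (r,kernel):
  lvl0: tbl 0x2F, slot 13 ⇒ 0x37007 (P1/RW1/US1/PS0)
  lvl1: tbl 0x37, slot 20 ⇒ 0x3B007 (P1/RW1/US1/PS0)
  lvl2: tbl 0x3B, slot 26 ⇒ 0x3C007 (P1/RW1/US1/PS0)
  ⇒ phys 0x3C8AA  [3 reads]
#3 VA=0x6014190B6 (r,kernel):
  lvl0: tbl 0x2F, slot 24 ⇒ 0x3F007 (P1/RW1/US1/PS0)
  lvl1: tbl 0x3F, slot 10 ⇒ 0x42007 (P1/RW1/US1/PS0)
  lvl2: tbl 0x42, slot 25 ⇒ 0x44007 (P1/RW1/US1/PS0)
  ⇒ phys 0x440B6  [3 reads]
#4 VA=0x140C003D8 (r,kernel):
  lvl0: tbl 0x2F, slot 5 ⇒ 0x48007 (P1/RW1/US1/PS0)
  lvl1: tbl 0x48, slot 6 ⇒ 0x44002 (P0/RW1/US0/PS0)
  → PAGE_NOT_PRESENT  (2 entries read)
#5 VA=0x3034059E2 (r,kernel):
  lvl0: tbl 0x2F, slot 12 ⇒ 0x4B007 (P1/RW1/US1/PS0)
  lvl1: tbl 0x4B, slot 26 ⇒ 0x4F007 (P1/RW1/US1/PS0)
  lvl2: tbl 0x4F, slot 5 ⇒ 0x53007 (P1/RW1/US1/PS0)
  ⇒ phys 0x539E2  [3 reads]
#6 VA=0x4C14085CE (r,kernel):
  lvl0: tbl 0x2F, slot 19 ⇒ 0x57007 (P1/RW1/US1/PS0)
  lvl1: tbl 0x57, slot 10 ⇒ 0x58007 (P1/RW1/US1/PS0)
  lvl2: tbl 0x58, slot 8 ⇒ 0x59007 (P1/RW1/US1/PS0)
  ⇒ phys 0x595CE  [3 reads]
#7 VA=0x640A0057B (r,kernel):
  lvl0: tbl 0x2F, slot 25 ⇒ 0x5A007 (P1/RW1/US1/PS0)
  lvl1: tbl 0x5A, slot 5 ⇒ 0x70006 (P0/RW1/US1/PS0)
  → PAGE_NOT_PRESENT  (2 entries read)

Entries read for #7: 2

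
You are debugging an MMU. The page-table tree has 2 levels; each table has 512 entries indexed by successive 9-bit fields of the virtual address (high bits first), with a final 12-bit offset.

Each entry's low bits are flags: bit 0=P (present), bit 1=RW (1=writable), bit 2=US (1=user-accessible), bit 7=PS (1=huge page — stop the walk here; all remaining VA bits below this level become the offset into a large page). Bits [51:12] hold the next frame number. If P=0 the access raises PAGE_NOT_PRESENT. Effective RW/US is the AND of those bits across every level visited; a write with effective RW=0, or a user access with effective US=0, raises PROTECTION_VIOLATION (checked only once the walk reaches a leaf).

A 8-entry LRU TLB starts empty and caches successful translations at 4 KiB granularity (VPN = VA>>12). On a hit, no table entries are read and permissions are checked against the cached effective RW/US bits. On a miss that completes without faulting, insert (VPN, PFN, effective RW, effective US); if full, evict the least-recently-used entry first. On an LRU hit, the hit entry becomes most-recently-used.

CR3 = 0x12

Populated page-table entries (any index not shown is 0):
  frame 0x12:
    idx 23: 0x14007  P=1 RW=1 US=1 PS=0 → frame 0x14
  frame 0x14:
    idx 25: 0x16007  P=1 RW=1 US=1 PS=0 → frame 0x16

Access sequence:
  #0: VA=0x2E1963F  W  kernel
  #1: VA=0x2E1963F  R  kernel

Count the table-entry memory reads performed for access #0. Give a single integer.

Per-access translation:
#0 VA=0x2E1963F (w,kernel):
  L0 @0x12[23] → 0x14007  P=1,RW=1,US=1,PS=0
  L1 @0x14[25] → 0x16007  P=1,RW=1,US=1,PS=0
  → PA=0x1663F  (2 entries read)
#1 VA=0x2E1963F (r,kernel):
  TLB hit vpn=0x2E19 → PA=0x1663F

Entries read for #0: 2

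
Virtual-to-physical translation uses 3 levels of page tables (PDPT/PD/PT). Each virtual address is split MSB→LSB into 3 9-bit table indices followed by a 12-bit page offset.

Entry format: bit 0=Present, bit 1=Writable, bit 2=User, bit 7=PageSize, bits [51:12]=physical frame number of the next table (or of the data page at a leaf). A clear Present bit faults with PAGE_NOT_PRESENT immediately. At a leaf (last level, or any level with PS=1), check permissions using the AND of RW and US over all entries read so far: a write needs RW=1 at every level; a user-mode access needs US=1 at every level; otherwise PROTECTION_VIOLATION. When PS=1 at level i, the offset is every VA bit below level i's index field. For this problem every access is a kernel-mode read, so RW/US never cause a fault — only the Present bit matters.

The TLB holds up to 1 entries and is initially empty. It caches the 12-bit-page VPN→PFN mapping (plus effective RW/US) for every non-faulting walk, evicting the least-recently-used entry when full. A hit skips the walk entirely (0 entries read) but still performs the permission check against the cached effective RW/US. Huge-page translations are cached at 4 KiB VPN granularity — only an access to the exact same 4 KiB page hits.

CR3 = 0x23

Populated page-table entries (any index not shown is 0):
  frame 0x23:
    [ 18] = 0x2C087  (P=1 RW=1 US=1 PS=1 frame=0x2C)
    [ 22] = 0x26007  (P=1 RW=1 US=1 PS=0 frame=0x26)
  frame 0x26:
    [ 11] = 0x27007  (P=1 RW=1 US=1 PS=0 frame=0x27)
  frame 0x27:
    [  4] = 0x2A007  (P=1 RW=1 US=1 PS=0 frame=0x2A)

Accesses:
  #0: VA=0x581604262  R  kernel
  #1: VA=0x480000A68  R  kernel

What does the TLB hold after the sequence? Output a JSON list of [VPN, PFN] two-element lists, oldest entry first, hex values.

Per-access translation:
#0 VA=0x581604262 (r,kernel):
  L0: frame=0x23 idx=22 entry=0x26007 [P=1 RW=1 US=1 PS=0]
  L1: frame=0x26 idx=11 entry=0x27007 [P=1 RW=1 US=1 PS=0]
  L2: frame=0x27 idx=4 entry=0x2A007 [P=1 RW=1 US=1 PS=0]
  ⇒ phys 0x2A262  [3 reads]
#1 VA=0x480000A68 (r,kernel):
  L0: frame=0x23 idx=18 entry=0x2C087 [P=1 RW=1 US=1 PS=1]
  ⇒ phys 0x2CA68 (huge @L0)  [1 reads]

TLB: [["0x480000", "0x2C"]]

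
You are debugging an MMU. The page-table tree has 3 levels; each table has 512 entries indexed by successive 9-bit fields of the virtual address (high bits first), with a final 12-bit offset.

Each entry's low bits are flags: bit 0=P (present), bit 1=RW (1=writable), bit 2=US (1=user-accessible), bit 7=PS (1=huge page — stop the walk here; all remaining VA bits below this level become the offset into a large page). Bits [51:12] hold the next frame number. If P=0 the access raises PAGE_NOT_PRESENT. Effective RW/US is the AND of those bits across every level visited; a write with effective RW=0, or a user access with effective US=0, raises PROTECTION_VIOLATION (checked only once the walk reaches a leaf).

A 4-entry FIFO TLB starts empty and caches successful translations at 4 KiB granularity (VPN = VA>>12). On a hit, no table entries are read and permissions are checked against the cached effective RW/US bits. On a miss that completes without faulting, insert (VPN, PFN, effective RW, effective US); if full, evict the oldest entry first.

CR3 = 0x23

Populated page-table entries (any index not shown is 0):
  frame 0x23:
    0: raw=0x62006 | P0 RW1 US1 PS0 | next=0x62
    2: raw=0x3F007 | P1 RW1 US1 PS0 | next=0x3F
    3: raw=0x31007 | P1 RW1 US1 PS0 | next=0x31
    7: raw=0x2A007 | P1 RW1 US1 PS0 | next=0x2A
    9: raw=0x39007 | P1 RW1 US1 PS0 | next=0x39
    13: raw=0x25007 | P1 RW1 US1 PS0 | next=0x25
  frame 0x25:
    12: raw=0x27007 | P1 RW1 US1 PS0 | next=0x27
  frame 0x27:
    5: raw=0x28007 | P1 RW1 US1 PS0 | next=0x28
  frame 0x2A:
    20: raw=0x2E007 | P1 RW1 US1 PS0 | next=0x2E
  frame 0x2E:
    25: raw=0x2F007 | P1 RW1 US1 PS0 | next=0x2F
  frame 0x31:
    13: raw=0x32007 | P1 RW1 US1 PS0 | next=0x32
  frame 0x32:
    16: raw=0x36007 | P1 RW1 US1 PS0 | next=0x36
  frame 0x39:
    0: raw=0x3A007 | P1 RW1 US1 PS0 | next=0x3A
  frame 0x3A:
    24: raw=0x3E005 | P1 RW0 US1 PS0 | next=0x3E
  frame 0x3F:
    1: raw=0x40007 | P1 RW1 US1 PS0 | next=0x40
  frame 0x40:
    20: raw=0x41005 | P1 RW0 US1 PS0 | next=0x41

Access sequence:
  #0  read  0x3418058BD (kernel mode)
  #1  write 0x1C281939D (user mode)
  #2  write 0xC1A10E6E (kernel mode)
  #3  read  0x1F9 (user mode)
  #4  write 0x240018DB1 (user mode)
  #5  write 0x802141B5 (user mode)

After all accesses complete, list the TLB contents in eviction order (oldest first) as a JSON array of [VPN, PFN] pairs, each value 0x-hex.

Trace:
#0 VA=0x3418058BD (r,kernel):
  L0: frame=0x23 idx=13 entry=0x25007 [P=1 RW=1 US=1 PS=0]
  L1: frame=0x25 idx=12 entry=0x27007 [P=1 RW=1 US=1 PS=0]
  L2: frame=0x27 idx=5 entry=0x28007 [P=1 RW=1 US=1 PS=0]
  ⇒ phys 0x288BD  [3 reads]
#1 VA=0x1C281939D (w,user):
  L0: frame=0x23 idx=7 entry=0x2A007 [P=1 RW=1 US=1 PS=0]
  L1: frame=0x2A idx=20 entry=0x2E007 [P=1 RW=1 US=1 PS=0]
  L2: frame=0x2E idx=25 entry=0x2F007 [P=1 RW=1 US=1 PS=0]
  ⇒ phys 0x2F39D  [3 reads]
#2 VA=0xC1A10E6E (w,kernel):
  L0: frame=0x23 idx=3 entry=0x31007 [P=1 RW=1 US=1 PS=0]
  L1: frame=0x31 idx=13 entry=0x32007 [P=1 RW=1 US=1 PS=0]
  L2: frame=0x32 idx=16 entry=0x36007 [P=1 RW=1 US=1 PS=0]
  ⇒ phys 0x36E6E  [3 reads]
#3 VA=0x1F9 (r,user):
  L0: frame=0x23 idx=0 entry=0x62006 [P=0 RW=1 US=1 PS=0]
  → PAGE_NOT_PRESENT  (1 entries read)
#4 VA=0x240018DB1 (w,user):
  L0: frame=0x23 idx=9 entry=0x39007 [P=1 RW=1 US=1 PS=0]
  L1: frame=0x39 idx=0 entry=0x3A007 [P=1 RW=1 US=1 PS=0]
  L2: frame=0x3A idx=24 entry=0x3E005 [P=1 RW=0 US=1 PS=0]
  → PROTECTION_VIOLATION  (3 entries read)
#5 VA=0x802141B5 (w,user):
  L0: frame=0x23 idx=2 entry=0x3F007 [P=1 RW=1 US=1 PS=0]
  L1: frame=0x3F idx=1 entry=0x40007 [P=1 RW=1 US=1 PS=0]
  L2: frame=0x40 idx=20 entry=0x41005 [P=1 RW=0 US=1 PS=0]
  → PROTECTION_VIOLATION  (3 entries read)

TLB: [["0x341805", "0x28"], ["0x1C2819", "0x2F"], ["0xC1A10", "0x36"]]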